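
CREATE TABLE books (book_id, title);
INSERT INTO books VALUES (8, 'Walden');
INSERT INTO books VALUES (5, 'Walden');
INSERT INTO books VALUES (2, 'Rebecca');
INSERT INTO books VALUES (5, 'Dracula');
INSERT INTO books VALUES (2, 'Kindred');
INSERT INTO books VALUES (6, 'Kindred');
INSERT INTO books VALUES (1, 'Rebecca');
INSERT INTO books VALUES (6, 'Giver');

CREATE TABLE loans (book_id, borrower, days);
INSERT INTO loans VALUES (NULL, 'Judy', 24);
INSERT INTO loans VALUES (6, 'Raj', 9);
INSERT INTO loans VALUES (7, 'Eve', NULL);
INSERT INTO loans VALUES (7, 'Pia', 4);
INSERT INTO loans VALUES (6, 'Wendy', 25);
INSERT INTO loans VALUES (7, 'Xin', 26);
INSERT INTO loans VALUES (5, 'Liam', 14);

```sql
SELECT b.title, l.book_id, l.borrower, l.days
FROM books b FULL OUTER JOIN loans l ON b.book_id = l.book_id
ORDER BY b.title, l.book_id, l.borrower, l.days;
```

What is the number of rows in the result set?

FULL OUTER JOIN keeps every row from both sides; unmatched rows get NULL for the other side's columns.
Matching on b.book_id = l.book_id. A NULL in a compared column never satisfies the condition.
- b[0] book_id=8 → no match; kept with NULLs on the l side.
- b[1] book_id=5 → 1 match(es) in l → 1 row(s).
- b[2] book_id=2 → no match; kept with NULLs on the l side.
- b[3] book_id=5 → 1 match(es) in l → 1 row(s).
- b[4] book_id=2 → no match; kept with NULLs on the l side.
- b[5] book_id=6 → 2 match(es) in l → 2 row(s).
- b[6] book_id=1 → no match; kept with NULLs on the l side.
- b[7] book_id=6 → 2 match(es) in l → 2 row(s).
- 4 l row(s) had no b match → kept, b columns NULL.
Total: 6 matched + 8 padded = 14 rows.

14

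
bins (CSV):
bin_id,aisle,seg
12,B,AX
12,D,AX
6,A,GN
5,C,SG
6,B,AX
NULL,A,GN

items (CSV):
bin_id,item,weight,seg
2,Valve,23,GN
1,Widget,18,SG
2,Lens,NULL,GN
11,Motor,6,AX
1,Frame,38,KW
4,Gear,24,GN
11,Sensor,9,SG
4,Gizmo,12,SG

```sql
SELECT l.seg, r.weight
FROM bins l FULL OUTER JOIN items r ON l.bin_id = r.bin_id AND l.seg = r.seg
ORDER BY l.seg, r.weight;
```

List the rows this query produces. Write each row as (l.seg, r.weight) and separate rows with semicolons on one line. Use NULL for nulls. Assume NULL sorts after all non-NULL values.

(AX, NULL); (AX, NULL); (AX, NULL); (GN, NULL); (GN, NULL); (SG, NULL); (NULL, 6); (NULL, 9); (NULL, 12); (NULL, 18); (NULL, 23); (NULL, 24); (NULL, 38); (NULL, NULL)

FULL OUTER JOIN keeps every row from both sides; unmatched rows get NULL for the other side's columns.
Matching on l.bin_id = r.bin_id AND l.seg = r.seg. A NULL in a compared column never satisfies the condition.
- l (bin_id=12, seg=AX) has no partner → padded with NULL.
- l (bin_id=12, seg=AX) has no partner → padded with NULL.
- l (bin_id=6, seg=GN) has no partner → padded with NULL.
- l (bin_id=5, seg=SG) has no partner → padded with NULL.
- l (bin_id=6, seg=AX) has no partner → padded with NULL.
- l (bin_id=NULL, seg=GN) has no partner → padded with NULL.
- plus 8 unmatched r row(s), each kept with NULL l columns.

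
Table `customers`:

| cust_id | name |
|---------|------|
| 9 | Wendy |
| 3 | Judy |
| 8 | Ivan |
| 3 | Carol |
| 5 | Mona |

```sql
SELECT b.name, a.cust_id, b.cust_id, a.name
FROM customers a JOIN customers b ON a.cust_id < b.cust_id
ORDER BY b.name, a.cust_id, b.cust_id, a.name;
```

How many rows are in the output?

INNER JOIN keeps only pairs where the ON condition holds.
Matching on a.cust_id < b.cust_id.
- cust_id=9: no matching b row, dropped.
- cust_id=3: 3 matching b row(s), so 3 row(s) emitted.
- cust_id=8: 1 matching b row(s), so 1 row(s) emitted.
- cust_id=3: 3 matching b row(s), so 3 row(s) emitted.
- cust_id=5: 2 matching b row(s), so 2 row(s) emitted.
Total: 9 rows.

9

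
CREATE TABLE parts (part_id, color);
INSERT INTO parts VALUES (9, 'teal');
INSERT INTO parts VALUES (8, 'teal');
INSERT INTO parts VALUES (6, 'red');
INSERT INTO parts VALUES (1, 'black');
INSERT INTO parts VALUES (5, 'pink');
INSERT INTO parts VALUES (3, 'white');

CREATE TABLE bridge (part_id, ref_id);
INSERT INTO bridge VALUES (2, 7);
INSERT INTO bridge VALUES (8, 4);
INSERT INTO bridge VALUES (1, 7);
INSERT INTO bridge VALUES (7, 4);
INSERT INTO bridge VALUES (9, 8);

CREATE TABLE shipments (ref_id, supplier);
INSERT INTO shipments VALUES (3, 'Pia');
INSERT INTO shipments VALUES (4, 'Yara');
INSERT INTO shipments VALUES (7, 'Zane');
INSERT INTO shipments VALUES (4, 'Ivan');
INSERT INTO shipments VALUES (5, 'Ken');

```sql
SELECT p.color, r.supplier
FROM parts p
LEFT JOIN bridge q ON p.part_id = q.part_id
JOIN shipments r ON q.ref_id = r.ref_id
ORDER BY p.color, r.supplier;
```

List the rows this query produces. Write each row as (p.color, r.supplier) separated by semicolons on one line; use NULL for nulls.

(black, Zane); (teal, Ivan); (teal, Yara)

Evaluate left to right. First `parts p LEFT JOIN bridge q` on part_id: 6 row(s).
Then INNER JOIN `shipments r` on ref_id: keep only rows whose q.ref_id appears in r.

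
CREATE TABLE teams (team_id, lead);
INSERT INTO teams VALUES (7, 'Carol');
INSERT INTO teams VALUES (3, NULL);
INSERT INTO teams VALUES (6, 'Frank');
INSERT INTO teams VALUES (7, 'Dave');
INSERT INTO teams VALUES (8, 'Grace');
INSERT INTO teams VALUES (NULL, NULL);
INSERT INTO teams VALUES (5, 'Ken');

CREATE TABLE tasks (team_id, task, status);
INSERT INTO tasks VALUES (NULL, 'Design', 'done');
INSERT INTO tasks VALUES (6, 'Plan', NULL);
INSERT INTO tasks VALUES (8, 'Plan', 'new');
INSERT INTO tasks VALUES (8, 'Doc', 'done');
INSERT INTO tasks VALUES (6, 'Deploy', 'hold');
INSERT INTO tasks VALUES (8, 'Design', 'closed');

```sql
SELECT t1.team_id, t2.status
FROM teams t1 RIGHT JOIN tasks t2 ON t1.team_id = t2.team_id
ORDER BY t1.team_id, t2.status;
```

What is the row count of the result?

6

RIGHT JOIN keeps every row from `tasks`; unmatched rows get NULL for `teams`'s columns.
Matching on t1.team_id = t2.team_id. A NULL in a compared column never satisfies the condition.
- t1 (team_id=7) has no partner in t2.
- t1 (team_id=3) has no partner in t2.
- t1 (team_id=6) pairs with 2 row(s) of t2.
- t1 (team_id=7) has no partner in t2.
- t1 (team_id=8) pairs with 3 row(s) of t2.
- t1 (team_id=NULL) has no partner in t2.
- t1 (team_id=5) has no partner in t2.
- 1 t2 row(s) had no t1 match → kept, t1 columns NULL.
Total: 5 matched + 1 padded = 6 rows.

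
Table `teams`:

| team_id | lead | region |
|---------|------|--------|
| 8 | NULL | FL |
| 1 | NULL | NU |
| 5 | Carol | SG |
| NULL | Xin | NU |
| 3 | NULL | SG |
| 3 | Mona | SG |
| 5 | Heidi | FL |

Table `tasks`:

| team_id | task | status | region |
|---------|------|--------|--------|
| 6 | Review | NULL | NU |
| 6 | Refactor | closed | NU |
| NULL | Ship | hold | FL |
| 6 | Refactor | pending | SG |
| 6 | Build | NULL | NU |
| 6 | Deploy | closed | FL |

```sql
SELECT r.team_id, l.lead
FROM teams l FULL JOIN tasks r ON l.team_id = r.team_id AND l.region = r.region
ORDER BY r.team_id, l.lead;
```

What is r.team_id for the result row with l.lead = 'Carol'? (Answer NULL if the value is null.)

NULL

FULL OUTER JOIN keeps every row from both sides; unmatched rows get NULL for the other side's columns.
Matching on l.team_id = r.team_id AND l.region = r.region. A NULL in a compared column never satisfies the condition.
- l[0] team_id=8, region=FL → no match; kept with NULLs on the r side.
- l[1] team_id=1, region=NU → no match; kept with NULLs on the r side.
- l[2] team_id=5, region=SG → no match; kept with NULLs on the r side.
- l[3] team_id=NULL, region=NU → no match; kept with NULLs on the r side.
- l[4] team_id=3, region=SG → no match; kept with NULLs on the r side.
- l[5] team_id=3, region=SG → no match; kept with NULLs on the r side.
- l[6] team_id=5, region=FL → no match; kept with NULLs on the r side.
- 6 row(s) from r found no l partner → padded with NULL.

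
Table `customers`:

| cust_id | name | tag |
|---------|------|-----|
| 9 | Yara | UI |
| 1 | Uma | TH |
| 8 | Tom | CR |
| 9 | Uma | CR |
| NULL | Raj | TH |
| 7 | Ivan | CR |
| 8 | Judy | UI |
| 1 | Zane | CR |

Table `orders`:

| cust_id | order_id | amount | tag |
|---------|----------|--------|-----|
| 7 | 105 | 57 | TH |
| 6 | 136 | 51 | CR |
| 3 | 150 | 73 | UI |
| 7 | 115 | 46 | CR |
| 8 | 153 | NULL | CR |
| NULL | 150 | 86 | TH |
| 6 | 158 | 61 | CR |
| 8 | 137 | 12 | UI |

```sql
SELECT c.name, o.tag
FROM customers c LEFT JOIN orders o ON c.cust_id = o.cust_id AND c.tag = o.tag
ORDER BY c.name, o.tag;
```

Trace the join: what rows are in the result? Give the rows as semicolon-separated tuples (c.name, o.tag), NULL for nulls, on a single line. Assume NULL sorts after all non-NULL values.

(Ivan, CR); (Judy, UI); (Raj, NULL); (Tom, CR); (Uma, NULL); (Uma, NULL); (Yara, NULL); (Zane, NULL)

LEFT JOIN keeps every row from `customers`; unmatched rows get NULL for `orders`'s columns.
Matching on c.cust_id = o.cust_id AND c.tag = o.tag. A NULL in a compared column never satisfies the condition.
- c (cust_id=9, tag=UI) has no partner → padded with NULL.
- c (cust_id=1, tag=TH) has no partner → padded with NULL.
- c (cust_id=8, tag=CR) pairs with 1 row(s) of o.
- c (cust_id=9, tag=CR) has no partner → padded with NULL.
- c (cust_id=NULL, tag=TH) has no partner → padded with NULL.
- c (cust_id=7, tag=CR) pairs with 1 row(s) of o.
- c (cust_id=8, tag=UI) pairs with 1 row(s) of o.
- c (cust_id=1, tag=CR) has no partner → padded with NULL.
After projecting and ordering:
c.name | o.tag
Ivan | CR
Judy | UI
Raj | NULL
Tom | CR
Uma | NULL
Uma | NULL
Yara | NULL
Zane | NULL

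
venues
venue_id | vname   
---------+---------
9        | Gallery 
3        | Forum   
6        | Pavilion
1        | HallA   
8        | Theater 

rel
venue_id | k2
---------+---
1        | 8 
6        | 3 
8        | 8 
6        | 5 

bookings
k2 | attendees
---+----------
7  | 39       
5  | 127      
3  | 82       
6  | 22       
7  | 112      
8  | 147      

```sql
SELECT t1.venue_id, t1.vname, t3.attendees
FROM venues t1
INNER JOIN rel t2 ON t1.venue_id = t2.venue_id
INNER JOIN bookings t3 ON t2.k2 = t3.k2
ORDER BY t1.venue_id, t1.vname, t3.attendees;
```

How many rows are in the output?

4

Evaluate left to right. First `venues t1 INNER JOIN rel t2` on venue_id: 4 row(s).
Then INNER JOIN `bookings t3` on k2: keep only rows whose t2.k2 appears in t3.
Result: 4 row(s).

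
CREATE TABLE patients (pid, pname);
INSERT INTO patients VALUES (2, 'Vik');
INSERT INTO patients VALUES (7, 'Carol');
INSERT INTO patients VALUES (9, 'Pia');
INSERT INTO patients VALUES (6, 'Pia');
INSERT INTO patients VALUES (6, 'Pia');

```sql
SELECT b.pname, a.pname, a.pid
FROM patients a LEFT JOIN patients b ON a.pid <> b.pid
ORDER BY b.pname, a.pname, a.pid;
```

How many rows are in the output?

LEFT JOIN keeps every row from `patients a`; unmatched rows get NULL for `patients b`'s columns.
Matching on a.pid <> b.pid.
- a row (pid=2): matches 4 b row(s) → 4 output row(s).
- a row (pid=7): matches 4 b row(s) → 4 output row(s).
- a row (pid=9): matches 4 b row(s) → 4 output row(s).
- a row (pid=6): matches 3 b row(s) → 3 output row(s).
- a row (pid=6): matches 3 b row(s) → 3 output row(s).
Total: 18 rows.

18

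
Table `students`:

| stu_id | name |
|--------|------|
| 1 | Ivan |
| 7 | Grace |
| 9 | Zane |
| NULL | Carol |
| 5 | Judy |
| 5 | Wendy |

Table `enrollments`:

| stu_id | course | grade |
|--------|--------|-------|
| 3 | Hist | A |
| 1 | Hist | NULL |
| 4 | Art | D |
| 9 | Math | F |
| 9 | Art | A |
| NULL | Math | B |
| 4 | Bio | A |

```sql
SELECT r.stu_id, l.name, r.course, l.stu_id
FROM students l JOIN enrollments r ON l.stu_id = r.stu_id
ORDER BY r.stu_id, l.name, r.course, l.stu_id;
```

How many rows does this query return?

INNER JOIN keeps only pairs where the ON condition holds.
Matching on l.stu_id = r.stu_id. A NULL in a compared column never satisfies the condition.
Matched pairs: 3.
Total: 3 rows.

3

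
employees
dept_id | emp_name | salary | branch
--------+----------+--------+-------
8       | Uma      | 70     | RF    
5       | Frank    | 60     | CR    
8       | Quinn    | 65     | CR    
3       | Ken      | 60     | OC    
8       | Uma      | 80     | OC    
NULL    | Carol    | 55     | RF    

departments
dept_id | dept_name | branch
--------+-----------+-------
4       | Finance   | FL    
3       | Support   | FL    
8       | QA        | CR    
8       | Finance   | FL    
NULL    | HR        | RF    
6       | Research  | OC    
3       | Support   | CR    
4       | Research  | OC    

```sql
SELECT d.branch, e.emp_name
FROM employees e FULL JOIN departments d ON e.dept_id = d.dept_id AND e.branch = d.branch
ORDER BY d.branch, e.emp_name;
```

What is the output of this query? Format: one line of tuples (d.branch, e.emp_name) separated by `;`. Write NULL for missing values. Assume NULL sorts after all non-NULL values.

FULL OUTER JOIN keeps every row from both sides; unmatched rows get NULL for the other side's columns.
Matching on e.dept_id = d.dept_id AND e.branch = d.branch. A NULL in a compared column never satisfies the condition.
- e[0] dept_id=8, branch=RF → no match; kept with NULLs on the d side.
- e[1] dept_id=5, branch=CR → no match; kept with NULLs on the d side.
- e[2] dept_id=8, branch=CR → 1 match(es) in d → 1 row(s).
- e[3] dept_id=3, branch=OC → no match; kept with NULLs on the d side.
- e[4] dept_id=8, branch=OC → no match; kept with NULLs on the d side.
- e[5] dept_id=NULL, branch=RF → no match; kept with NULLs on the d side.
- 7 row(s) from d found no e partner → padded with NULL.

(CR, Quinn); (CR, NULL); (FL, NULL); (FL, NULL); (FL, NULL); (OC, NULL); (OC, NULL); (RF, NULL); (NULL, Carol); (NULL, Frank); (NULL, Ken); (NULL, Uma); (NULL, Uma)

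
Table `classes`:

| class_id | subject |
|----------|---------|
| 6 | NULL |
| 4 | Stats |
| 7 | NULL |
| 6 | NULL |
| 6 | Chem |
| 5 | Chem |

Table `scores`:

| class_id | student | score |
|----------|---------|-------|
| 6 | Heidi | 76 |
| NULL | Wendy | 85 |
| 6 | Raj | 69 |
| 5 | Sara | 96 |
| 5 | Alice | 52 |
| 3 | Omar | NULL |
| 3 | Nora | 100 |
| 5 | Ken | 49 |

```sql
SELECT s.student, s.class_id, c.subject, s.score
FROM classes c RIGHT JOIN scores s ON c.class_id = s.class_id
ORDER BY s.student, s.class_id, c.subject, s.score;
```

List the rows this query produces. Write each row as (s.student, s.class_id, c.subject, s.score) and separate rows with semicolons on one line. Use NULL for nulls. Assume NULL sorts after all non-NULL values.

RIGHT JOIN keeps every row from `scores`; unmatched rows get NULL for `classes`'s columns.
Matching on c.class_id = s.class_id. A NULL in a compared column never satisfies the condition.
- c row (class_id=6): matches 2 s row(s) → 2 output row(s).
- c row (class_id=4): no match.
- c row (class_id=7): no match.
- c row (class_id=6): matches 2 s row(s) → 2 output row(s).
- c row (class_id=6): matches 2 s row(s) → 2 output row(s).
- c row (class_id=5): matches 3 s row(s) → 3 output row(s).
- plus 3 unmatched s row(s), each kept with NULL c columns.

(Alice, 5, Chem, 52); (Heidi, 6, Chem, 76); (Heidi, 6, NULL, 76); (Heidi, 6, NULL, 76); (Ken, 5, Chem, 49); (Nora, 3, NULL, 100); (Omar, 3, NULL, NULL); (Raj, 6, Chem, 69); (Raj, 6, NULL, 69); (Raj, 6, NULL, 69); (Sara, 5, Chem, 96); (Wendy, NULL, NULL, 85)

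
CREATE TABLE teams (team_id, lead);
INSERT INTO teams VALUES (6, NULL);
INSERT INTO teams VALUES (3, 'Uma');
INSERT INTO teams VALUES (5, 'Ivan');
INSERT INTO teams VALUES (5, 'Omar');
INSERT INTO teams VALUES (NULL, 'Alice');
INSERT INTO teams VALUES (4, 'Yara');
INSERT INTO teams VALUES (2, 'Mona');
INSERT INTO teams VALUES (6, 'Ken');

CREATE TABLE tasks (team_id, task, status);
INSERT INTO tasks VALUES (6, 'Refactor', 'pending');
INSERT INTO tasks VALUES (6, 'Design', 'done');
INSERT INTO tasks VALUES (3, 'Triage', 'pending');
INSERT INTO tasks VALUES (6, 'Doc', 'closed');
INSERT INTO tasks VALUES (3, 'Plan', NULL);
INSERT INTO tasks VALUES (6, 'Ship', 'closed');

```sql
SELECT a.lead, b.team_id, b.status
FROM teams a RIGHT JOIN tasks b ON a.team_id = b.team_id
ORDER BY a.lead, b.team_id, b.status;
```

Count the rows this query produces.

10

RIGHT JOIN keeps every row from `tasks`; unmatched rows get NULL for `teams`'s columns.
Matching on a.team_id = b.team_id. A NULL in a compared column never satisfies the condition.
- a[0] team_id=6 → 4 match(es) in b → 4 row(s).
- a[1] team_id=3 → 2 match(es) in b → 2 row(s).
- a[2] team_id=5 → no match.
- a[3] team_id=5 → no match.
- a[4] team_id=NULL → no match.
- a[5] team_id=4 → no match.
- a[6] team_id=2 → no match.
- a[7] team_id=6 → 4 match(es) in b → 4 row(s).
- every b row matched at least one a row.
Total: 10 rows.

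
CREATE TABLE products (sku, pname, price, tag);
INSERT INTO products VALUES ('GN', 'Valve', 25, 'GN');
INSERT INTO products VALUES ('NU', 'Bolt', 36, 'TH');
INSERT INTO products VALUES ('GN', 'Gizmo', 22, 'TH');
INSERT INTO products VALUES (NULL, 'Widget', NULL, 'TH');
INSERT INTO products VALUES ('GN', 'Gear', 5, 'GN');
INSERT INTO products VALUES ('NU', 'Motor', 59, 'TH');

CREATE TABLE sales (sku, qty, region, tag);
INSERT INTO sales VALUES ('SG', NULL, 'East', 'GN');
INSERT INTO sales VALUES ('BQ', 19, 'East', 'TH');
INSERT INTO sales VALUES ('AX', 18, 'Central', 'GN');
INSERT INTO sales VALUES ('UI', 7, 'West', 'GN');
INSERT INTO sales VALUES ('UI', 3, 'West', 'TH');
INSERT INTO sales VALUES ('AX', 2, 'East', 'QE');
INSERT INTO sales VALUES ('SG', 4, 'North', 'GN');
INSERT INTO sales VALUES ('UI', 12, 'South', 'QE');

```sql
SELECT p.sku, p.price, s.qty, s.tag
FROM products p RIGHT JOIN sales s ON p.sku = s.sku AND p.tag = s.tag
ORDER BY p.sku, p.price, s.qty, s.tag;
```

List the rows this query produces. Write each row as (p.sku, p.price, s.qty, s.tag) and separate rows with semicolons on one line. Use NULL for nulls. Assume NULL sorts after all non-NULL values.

(NULL, NULL, 2, QE); (NULL, NULL, 3, TH); (NULL, NULL, 4, GN); (NULL, NULL, 7, GN); (NULL, NULL, 12, QE); (NULL, NULL, 18, GN); (NULL, NULL, 19, TH); (NULL, NULL, NULL, GN)

RIGHT JOIN keeps every row from `sales`; unmatched rows get NULL for `products`'s columns.
Matching on p.sku = s.sku AND p.tag = s.tag. A NULL in a compared column never satisfies the condition.
- sku=GN, tag=GN: no matching s row.
- sku=NU, tag=TH: no matching s row.
- sku=GN, tag=TH: no matching s row.
- sku=NULL, tag=TH: no matching s row.
- sku=GN, tag=GN: no matching s row.
- sku=NU, tag=TH: no matching s row.
- plus 8 unmatched s row(s), each kept with NULL p columns.
After projecting and ordering:
p.sku | p.price | s.qty | s.tag
NULL | NULL | 2 | QE
NULL | NULL | 3 | TH
NULL | NULL | 4 | GN
NULL | NULL | 7 | GN
NULL | NULL | 12 | QE
NULL | NULL | 18 | GN
NULL | NULL | 19 | TH
NULL | NULL | NULL | GN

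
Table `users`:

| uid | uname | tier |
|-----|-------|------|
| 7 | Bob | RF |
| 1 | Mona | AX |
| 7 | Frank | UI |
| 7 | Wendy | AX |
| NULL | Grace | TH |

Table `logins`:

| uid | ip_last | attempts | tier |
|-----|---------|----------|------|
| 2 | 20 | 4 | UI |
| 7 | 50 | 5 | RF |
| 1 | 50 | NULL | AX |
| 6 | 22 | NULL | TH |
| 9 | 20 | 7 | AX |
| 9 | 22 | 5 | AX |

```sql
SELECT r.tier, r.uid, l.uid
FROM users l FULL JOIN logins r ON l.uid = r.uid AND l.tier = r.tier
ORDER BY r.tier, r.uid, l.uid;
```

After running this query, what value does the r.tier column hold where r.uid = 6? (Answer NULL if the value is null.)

FULL OUTER JOIN keeps every row from both sides; unmatched rows get NULL for the other side's columns.
Matching on l.uid = r.uid AND l.tier = r.tier. A NULL in a compared column never satisfies the condition.
- l[0] uid=7, tier=RF → 1 match(es) in r → 1 row(s).
- l[1] uid=1, tier=AX → 1 match(es) in r → 1 row(s).
- l[2] uid=7, tier=UI → no match; kept with NULLs on the r side.
- l[3] uid=7, tier=AX → no match; kept with NULLs on the r side.
- l[4] uid=NULL, tier=TH → no match; kept with NULLs on the r side.
- 4 r row(s) had no l match → kept, l columns NULL.

TH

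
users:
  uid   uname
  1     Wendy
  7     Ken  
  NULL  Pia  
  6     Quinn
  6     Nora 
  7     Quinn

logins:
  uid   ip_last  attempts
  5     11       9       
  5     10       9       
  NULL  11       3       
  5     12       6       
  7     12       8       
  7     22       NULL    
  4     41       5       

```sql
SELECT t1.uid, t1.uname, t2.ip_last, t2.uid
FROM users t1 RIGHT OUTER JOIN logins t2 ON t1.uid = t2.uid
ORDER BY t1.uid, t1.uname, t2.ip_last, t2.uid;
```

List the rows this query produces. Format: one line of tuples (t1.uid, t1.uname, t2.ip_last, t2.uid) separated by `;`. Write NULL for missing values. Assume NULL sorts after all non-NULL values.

(7, Ken, 12, 7); (7, Ken, 22, 7); (7, Quinn, 12, 7); (7, Quinn, 22, 7); (NULL, NULL, 10, 5); (NULL, NULL, 11, 5); (NULL, NULL, 11, NULL); (NULL, NULL, 12, 5); (NULL, NULL, 41, 4)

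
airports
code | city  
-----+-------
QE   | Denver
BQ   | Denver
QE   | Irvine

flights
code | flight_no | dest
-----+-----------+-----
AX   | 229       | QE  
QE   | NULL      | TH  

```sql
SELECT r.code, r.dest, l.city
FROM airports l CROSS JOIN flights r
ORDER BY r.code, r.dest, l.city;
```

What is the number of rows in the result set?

6

CROSS JOIN pairs every row of `airports` with every row of `flights`: 3 × 2 = 6 rows.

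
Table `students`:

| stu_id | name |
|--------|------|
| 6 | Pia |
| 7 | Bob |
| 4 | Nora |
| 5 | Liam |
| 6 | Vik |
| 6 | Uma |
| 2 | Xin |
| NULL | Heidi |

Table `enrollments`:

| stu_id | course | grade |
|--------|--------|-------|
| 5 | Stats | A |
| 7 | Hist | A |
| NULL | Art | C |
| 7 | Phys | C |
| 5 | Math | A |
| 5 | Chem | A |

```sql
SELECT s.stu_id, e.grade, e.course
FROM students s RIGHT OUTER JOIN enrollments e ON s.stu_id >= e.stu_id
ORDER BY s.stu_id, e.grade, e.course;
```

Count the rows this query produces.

18

RIGHT JOIN keeps every row from `enrollments`; unmatched rows get NULL for `students`'s columns.
Matching on s.stu_id >= e.stu_id. A NULL in a compared column never satisfies the condition.
- stu_id=6: 3 matching e row(s), so 3 row(s) emitted.
- stu_id=7: 5 matching e row(s), so 5 row(s) emitted.
- stu_id=4: no matching e row.
- stu_id=5: 3 matching e row(s), so 3 row(s) emitted.
- stu_id=6: 3 matching e row(s), so 3 row(s) emitted.
- stu_id=6: 3 matching e row(s), so 3 row(s) emitted.
- stu_id=2: no matching e row.
- stu_id=NULL: no matching e row.
- 1 row(s) from e found no s partner → padded with NULL.
Total: 17 matched + 1 padded = 18 rows.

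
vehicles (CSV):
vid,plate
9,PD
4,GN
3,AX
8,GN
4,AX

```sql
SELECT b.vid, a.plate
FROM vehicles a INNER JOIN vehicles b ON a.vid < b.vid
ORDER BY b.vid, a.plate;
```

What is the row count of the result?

INNER JOIN keeps only pairs where the ON condition holds.
Matching on a.vid < b.vid.
- vid=9: no matching b row, dropped.
- vid=4: 2 matching b row(s), so 2 row(s) emitted.
- vid=3: 4 matching b row(s), so 4 row(s) emitted.
- vid=8: 1 matching b row(s), so 1 row(s) emitted.
- vid=4: 2 matching b row(s), so 2 row(s) emitted.
Total: 9 rows.

9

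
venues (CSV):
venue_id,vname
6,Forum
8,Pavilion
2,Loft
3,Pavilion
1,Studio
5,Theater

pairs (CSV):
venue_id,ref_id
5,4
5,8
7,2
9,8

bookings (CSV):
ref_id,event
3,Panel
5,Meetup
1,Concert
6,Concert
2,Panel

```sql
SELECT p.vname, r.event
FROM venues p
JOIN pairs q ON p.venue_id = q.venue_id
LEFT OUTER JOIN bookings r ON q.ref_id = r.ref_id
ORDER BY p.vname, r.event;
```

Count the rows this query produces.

2

Joins associate left-to-right: venues INNER JOIN pairs on venue_id gives 2 intermediate row(s).
Then LEFT JOIN `bookings r` on ref_id: each of those 2 rows is kept; rows whose q.ref_id has no match in r get NULL for r's columns.
Result: 2 row(s).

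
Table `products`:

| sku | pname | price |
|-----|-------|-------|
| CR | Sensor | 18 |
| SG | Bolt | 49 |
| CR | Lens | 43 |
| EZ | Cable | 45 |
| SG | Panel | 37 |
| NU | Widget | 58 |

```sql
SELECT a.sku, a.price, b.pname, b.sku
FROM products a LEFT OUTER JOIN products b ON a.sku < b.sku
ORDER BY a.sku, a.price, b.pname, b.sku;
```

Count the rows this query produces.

15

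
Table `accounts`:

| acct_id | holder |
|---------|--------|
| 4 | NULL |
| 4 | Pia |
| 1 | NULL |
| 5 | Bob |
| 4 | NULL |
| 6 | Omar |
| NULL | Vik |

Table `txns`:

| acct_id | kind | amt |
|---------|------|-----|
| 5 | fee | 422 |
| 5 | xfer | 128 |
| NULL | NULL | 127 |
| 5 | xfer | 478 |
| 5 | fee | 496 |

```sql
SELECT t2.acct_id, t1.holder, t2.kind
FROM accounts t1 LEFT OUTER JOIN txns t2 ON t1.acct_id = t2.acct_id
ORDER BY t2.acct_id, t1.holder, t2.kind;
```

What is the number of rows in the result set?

10

LEFT JOIN keeps every row from `accounts`; unmatched rows get NULL for `txns`'s columns.
Matching on t1.acct_id = t2.acct_id. A NULL in a compared column never satisfies the condition.
Matched pairs: 4; unmatched t1 rows kept: 6.
Total: 4 matched + 6 padded = 10 rows.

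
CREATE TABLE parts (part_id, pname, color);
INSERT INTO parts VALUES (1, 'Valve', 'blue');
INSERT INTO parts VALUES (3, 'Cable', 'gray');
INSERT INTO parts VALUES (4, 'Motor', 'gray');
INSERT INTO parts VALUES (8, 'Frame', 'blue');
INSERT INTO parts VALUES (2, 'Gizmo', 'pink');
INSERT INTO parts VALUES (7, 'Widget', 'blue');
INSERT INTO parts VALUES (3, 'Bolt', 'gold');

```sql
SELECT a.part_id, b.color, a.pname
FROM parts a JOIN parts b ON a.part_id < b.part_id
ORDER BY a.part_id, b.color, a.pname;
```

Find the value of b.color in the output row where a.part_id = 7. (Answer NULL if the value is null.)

blue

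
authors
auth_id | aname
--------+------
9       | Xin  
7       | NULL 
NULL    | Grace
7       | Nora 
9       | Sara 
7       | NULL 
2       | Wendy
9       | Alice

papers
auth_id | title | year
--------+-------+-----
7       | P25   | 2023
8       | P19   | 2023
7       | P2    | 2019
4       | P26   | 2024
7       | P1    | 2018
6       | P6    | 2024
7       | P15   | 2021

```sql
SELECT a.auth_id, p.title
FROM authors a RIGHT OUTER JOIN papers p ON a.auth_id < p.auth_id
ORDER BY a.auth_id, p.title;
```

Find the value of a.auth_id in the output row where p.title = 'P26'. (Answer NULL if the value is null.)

RIGHT JOIN keeps every row from `papers`; unmatched rows get NULL for `authors`'s columns.
Matching on a.auth_id < p.auth_id. A NULL in a compared column never satisfies the condition.
Matched pairs: 10; unmatched p rows kept: 0.

2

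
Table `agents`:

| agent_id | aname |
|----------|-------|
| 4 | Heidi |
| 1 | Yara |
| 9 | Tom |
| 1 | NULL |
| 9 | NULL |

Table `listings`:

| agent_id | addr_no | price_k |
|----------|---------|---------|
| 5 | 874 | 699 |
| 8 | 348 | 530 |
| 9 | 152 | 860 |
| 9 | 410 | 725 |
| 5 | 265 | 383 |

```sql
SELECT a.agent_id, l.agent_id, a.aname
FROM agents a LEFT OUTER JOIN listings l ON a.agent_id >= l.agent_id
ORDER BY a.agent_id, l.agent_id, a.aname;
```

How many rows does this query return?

LEFT JOIN keeps every row from `agents`; unmatched rows get NULL for `listings`'s columns.
Matching on a.agent_id >= l.agent_id.
- agent_id=4: no l row matches, row kept with l columns NULL.
- agent_id=1: no l row matches, row kept with l columns NULL.
- agent_id=9: 5 matching l row(s), so 5 row(s) emitted.
- agent_id=1: no l row matches, row kept with l columns NULL.
- agent_id=9: 5 matching l row(s), so 5 row(s) emitted.
Total: 10 matched + 3 padded = 13 rows.

13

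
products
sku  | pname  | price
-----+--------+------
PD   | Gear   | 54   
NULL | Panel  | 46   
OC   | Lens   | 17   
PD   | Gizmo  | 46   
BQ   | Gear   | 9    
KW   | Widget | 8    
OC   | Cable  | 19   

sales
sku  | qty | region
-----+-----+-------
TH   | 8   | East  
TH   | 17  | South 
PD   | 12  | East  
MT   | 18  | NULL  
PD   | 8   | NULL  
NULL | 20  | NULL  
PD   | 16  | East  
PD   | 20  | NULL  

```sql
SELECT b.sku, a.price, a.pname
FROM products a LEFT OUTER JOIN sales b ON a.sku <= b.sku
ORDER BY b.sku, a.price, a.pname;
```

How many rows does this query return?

39

LEFT JOIN keeps every row from `products`; unmatched rows get NULL for `sales`'s columns.
Matching on a.sku <= b.sku. A NULL in a compared column never satisfies the condition.
- a row (sku=PD): matches 6 b row(s) → 6 output row(s).
- a row (sku=NULL): no match → kept, b columns NULL.
- a row (sku=OC): matches 6 b row(s) → 6 output row(s).
- a row (sku=PD): matches 6 b row(s) → 6 output row(s).
- a row (sku=BQ): matches 7 b row(s) → 7 output row(s).
- a row (sku=KW): matches 7 b row(s) → 7 output row(s).
- a row (sku=OC): matches 6 b row(s) → 6 output row(s).
Total: 38 matched + 1 padded = 39 rows.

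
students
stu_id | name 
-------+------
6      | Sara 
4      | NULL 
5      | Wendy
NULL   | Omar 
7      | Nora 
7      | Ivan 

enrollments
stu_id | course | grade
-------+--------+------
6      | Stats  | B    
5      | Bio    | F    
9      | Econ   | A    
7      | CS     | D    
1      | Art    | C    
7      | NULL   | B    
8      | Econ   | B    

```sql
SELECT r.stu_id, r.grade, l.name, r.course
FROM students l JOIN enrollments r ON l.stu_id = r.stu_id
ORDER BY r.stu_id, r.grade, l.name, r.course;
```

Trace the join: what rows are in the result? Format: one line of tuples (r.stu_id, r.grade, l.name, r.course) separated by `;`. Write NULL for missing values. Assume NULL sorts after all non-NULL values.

INNER JOIN keeps only pairs where the ON condition holds.
Matching on l.stu_id = r.stu_id. A NULL in a compared column never satisfies the condition.
- l row (stu_id=6): matches 1 r row(s) → 1 output row(s).
- l row (stu_id=4): no match → dropped.
- l row (stu_id=5): matches 1 r row(s) → 1 output row(s).
- l row (stu_id=NULL): no match → dropped.
- l row (stu_id=7): matches 2 r row(s) → 2 output row(s).
- l row (stu_id=7): matches 2 r row(s) → 2 output row(s).
After projecting and ordering:
r.stu_id | r.grade | l.name | r.course
5 | F | Wendy | Bio
6 | B | Sara | Stats
7 | B | Ivan | NULL
7 | B | Nora | NULL
7 | D | Ivan | CS
7 | D | Nora | CS

(5, F, Wendy, Bio); (6, B, Sara, Stats); (7, B, Ivan, NULL); (7, B, Nora, NULL); (7, D, Ivan, CS); (7, D, Nora, CS)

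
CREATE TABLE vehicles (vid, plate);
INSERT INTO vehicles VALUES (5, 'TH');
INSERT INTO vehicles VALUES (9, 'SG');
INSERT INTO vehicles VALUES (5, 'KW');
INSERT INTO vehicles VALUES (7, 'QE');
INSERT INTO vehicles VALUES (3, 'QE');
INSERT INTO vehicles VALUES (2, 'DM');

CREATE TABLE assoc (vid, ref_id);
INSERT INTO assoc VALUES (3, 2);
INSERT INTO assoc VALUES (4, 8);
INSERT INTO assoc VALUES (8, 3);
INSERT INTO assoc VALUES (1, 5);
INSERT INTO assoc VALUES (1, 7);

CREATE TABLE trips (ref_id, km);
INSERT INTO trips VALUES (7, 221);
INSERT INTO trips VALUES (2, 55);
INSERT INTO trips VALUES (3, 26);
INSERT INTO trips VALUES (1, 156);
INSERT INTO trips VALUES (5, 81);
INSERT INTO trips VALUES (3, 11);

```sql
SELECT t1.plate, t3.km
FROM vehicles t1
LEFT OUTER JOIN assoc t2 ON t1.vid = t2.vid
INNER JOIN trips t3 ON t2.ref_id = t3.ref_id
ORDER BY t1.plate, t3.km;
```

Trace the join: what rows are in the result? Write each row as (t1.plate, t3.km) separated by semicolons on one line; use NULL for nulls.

Step 1 — t1 LEFT JOIN t2 on vid → 6 row(s).
Then INNER JOIN `trips t3` on ref_id: keep only rows whose t2.ref_id appears in t3.

(QE, 55)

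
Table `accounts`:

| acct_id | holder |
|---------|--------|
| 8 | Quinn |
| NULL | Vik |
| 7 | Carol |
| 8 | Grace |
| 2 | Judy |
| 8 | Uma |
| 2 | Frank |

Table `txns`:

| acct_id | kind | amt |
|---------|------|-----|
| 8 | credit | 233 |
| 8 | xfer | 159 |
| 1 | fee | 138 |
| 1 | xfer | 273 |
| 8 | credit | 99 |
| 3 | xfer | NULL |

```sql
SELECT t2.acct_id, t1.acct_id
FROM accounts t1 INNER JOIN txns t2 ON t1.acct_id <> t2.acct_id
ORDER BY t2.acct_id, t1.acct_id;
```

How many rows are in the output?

INNER JOIN keeps only pairs where the ON condition holds.
Matching on t1.acct_id <> t2.acct_id. A NULL in a compared column never satisfies the condition.
Matched pairs: 27.
Total: 27 rows.

27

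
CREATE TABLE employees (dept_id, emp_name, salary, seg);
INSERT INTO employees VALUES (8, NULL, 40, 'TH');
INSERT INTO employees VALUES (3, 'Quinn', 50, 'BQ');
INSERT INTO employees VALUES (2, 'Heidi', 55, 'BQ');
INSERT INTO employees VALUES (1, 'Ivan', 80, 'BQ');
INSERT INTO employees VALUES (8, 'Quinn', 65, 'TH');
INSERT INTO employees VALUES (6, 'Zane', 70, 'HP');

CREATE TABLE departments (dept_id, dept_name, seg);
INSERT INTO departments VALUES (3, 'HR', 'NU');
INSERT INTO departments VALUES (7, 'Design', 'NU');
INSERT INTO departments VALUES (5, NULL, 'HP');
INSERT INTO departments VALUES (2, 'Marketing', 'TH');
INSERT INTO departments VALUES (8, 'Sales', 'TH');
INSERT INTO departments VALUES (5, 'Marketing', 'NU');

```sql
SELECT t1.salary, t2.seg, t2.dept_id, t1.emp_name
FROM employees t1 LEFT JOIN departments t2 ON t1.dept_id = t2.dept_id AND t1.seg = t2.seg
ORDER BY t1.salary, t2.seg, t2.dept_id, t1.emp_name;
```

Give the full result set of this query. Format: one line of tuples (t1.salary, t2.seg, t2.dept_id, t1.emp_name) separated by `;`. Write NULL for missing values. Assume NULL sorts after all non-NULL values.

(40, TH, 8, NULL); (50, NULL, NULL, Quinn); (55, NULL, NULL, Heidi); (65, TH, 8, Quinn); (70, NULL, NULL, Zane); (80, NULL, NULL, Ivan)

LEFT JOIN keeps every row from `employees`; unmatched rows get NULL for `departments`'s columns.
Matching on t1.dept_id = t2.dept_id AND t1.seg = t2.seg.
- t1 row (dept_id=8, seg=TH): matches 1 t2 row(s) → 1 output row(s).
- t1 row (dept_id=3, seg=BQ): no match → kept, t2 columns NULL.
- t1 row (dept_id=2, seg=BQ): no match → kept, t2 columns NULL.
- t1 row (dept_id=1, seg=BQ): no match → kept, t2 columns NULL.
- t1 row (dept_id=8, seg=TH): matches 1 t2 row(s) → 1 output row(s).
- t1 row (dept_id=6, seg=HP): no match → kept, t2 columns NULL.
After projecting and ordering:
t1.salary | t2.seg | t2.dept_id | t1.emp_name
40 | TH | 8 | NULL
50 | NULL | NULL | Quinn
55 | NULL | NULL | Heidi
65 | TH | 8 | Quinn
70 | NULL | NULL | Zane
80 | NULL | NULL | Ivan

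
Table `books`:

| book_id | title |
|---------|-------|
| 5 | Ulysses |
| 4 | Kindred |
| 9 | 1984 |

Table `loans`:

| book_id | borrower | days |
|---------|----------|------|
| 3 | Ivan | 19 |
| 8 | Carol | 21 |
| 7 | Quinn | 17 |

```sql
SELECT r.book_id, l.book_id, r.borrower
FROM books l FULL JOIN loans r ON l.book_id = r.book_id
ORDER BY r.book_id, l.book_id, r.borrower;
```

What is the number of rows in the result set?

FULL OUTER JOIN keeps every row from both sides; unmatched rows get NULL for the other side's columns.
Matching on l.book_id = r.book_id.
Matched pairs: 0; unmatched l rows kept: 3; unmatched r rows kept: 3.
Total: 0 matched + 6 padded = 6 rows.

6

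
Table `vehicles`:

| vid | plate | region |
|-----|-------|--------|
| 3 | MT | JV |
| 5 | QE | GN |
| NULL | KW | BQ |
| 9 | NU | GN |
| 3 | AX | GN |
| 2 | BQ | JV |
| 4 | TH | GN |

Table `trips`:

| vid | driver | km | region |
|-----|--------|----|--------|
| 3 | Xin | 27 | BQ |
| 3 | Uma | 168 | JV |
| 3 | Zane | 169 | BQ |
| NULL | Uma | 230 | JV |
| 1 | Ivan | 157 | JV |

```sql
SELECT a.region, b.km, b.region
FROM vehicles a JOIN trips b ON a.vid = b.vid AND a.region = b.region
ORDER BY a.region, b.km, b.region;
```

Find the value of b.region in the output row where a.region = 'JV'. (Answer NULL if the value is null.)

JV

INNER JOIN keeps only pairs where the ON condition holds.
Matching on a.vid = b.vid AND a.region = b.region. A NULL in a compared column never satisfies the condition.
- vid=3, region=JV: 1 matching b row(s), so 1 row(s) emitted.
- vid=5, region=GN: no matching b row, dropped.
- vid=NULL, region=BQ: no matching b row, dropped.
- vid=9, region=GN: no matching b row, dropped.
- vid=3, region=GN: no matching b row, dropped.
- vid=2, region=JV: no matching b row, dropped.
- vid=4, region=GN: no matching b row, dropped.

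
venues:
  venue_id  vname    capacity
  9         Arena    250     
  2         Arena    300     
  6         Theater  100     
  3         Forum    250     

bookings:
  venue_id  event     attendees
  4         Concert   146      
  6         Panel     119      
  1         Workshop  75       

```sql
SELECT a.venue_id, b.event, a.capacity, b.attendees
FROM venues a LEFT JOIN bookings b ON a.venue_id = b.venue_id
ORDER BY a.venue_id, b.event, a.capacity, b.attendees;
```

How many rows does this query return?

4

LEFT JOIN keeps every row from `venues`; unmatched rows get NULL for `bookings`'s columns.
Matching on a.venue_id = b.venue_id.
- a (venue_id=9) has no partner → padded with NULL.
- a (venue_id=2) has no partner → padded with NULL.
- a (venue_id=6) pairs with 1 row(s) of b.
- a (venue_id=3) has no partner → padded with NULL.
Total: 1 matched + 3 padded = 4 rows.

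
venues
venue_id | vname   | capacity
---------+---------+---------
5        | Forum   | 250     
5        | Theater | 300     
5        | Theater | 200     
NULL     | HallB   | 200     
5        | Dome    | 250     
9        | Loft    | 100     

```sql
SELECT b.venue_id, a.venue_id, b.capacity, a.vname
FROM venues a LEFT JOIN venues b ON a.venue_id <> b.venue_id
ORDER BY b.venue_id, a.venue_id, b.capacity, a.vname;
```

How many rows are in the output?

9

LEFT JOIN keeps every row from `venues a`; unmatched rows get NULL for `venues b`'s columns.
Matching on a.venue_id <> b.venue_id. A NULL in a compared column never satisfies the condition.
- a row (venue_id=5): matches 1 b row(s) → 1 output row(s).
- a row (venue_id=5): matches 1 b row(s) → 1 output row(s).
- a row (venue_id=5): matches 1 b row(s) → 1 output row(s).
- a row (venue_id=NULL): no match → kept, b columns NULL.
- a row (venue_id=5): matches 1 b row(s) → 1 output row(s).
- a row (venue_id=9): matches 4 b row(s) → 4 output row(s).
Total: 8 matched + 1 padded = 9 rows.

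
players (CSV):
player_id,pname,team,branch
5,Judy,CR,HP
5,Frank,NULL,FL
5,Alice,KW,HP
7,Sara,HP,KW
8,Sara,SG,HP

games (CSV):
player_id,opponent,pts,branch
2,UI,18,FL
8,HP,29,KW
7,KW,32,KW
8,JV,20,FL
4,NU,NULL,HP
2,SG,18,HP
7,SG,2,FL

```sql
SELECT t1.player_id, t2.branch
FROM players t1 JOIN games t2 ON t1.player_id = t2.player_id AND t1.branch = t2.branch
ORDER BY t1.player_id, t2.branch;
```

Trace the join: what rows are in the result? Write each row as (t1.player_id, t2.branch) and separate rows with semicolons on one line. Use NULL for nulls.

(7, KW)

INNER JOIN keeps only pairs where the ON condition holds.
Matching on t1.player_id = t2.player_id AND t1.branch = t2.branch.
- player_id=5, branch=HP: no matching t2 row, dropped.
- player_id=5, branch=FL: no matching t2 row, dropped.
- player_id=5, branch=HP: no matching t2 row, dropped.
- player_id=7, branch=KW: 1 matching t2 row(s), so 1 row(s) emitted.
- player_id=8, branch=HP: no matching t2 row, dropped.
After projecting and ordering:
t1.player_id | t2.branch
7 | KW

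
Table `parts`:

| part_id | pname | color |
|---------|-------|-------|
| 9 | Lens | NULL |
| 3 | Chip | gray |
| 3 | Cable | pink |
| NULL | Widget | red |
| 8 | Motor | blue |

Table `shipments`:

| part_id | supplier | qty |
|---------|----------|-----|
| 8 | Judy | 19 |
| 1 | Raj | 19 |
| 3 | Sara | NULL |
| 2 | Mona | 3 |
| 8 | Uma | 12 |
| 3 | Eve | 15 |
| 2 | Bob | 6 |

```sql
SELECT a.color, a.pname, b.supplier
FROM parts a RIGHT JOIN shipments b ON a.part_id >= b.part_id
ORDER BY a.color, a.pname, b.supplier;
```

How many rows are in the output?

24

RIGHT JOIN keeps every row from `shipments`; unmatched rows get NULL for `parts`'s columns.
Matching on a.part_id >= b.part_id. A NULL in a compared column never satisfies the condition.
- a[0] part_id=9 → 7 match(es) in b → 7 row(s).
- a[1] part_id=3 → 5 match(es) in b → 5 row(s).
- a[2] part_id=3 → 5 match(es) in b → 5 row(s).
- a[3] part_id=NULL → no match.
- a[4] part_id=8 → 7 match(es) in b → 7 row(s).
- every b row matched at least one a row.
Total: 24 rows.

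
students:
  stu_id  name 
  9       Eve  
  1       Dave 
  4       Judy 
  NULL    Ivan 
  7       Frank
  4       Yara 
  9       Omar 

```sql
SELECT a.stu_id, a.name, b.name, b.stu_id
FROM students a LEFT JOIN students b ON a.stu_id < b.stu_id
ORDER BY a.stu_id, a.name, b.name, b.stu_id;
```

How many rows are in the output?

16

LEFT JOIN keeps every row from `students a`; unmatched rows get NULL for `students b`'s columns.
Matching on a.stu_id < b.stu_id. A NULL in a compared column never satisfies the condition.
- stu_id=9: no b row matches, row kept with b columns NULL.
- stu_id=1: 5 matching b row(s), so 5 row(s) emitted.
- stu_id=4: 3 matching b row(s), so 3 row(s) emitted.
- stu_id=NULL: no b row matches, row kept with b columns NULL.
- stu_id=7: 2 matching b row(s), so 2 row(s) emitted.
- stu_id=4: 3 matching b row(s), so 3 row(s) emitted.
- stu_id=9: no b row matches, row kept with b columns NULL.
Total: 13 matched + 3 padded = 16 rows.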